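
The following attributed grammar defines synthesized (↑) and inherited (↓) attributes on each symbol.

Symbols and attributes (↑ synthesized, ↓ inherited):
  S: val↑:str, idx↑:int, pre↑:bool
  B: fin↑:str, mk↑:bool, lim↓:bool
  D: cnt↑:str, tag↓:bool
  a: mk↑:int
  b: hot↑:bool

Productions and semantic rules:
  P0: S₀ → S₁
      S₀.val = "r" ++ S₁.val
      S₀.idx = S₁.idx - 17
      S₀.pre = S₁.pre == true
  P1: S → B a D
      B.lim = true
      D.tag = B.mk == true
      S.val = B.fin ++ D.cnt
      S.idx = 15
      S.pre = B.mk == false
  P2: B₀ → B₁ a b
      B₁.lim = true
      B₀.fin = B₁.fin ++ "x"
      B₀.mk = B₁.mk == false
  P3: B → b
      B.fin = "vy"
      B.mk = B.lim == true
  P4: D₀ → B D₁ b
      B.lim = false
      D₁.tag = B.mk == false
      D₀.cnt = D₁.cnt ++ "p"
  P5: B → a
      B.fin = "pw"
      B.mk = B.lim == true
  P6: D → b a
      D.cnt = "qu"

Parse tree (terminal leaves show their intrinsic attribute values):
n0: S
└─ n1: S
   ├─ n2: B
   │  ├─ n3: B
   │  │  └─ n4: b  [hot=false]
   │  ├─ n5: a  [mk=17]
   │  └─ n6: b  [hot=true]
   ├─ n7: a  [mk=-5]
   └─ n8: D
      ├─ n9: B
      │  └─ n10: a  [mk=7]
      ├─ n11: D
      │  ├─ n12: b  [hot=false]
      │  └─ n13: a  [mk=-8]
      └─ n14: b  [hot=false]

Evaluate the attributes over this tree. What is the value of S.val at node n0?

"rvyxqup"

1. n2.lim = true  [true]
2. n3.lim = true  [true]
3. n4.hot = false  [terminal]
4. n3.fin = "vy"  ["vy"]
5. n3.mk = true  [B.lim == true]
6. n5.mk = 17  [terminal]
7. n6.hot = true  [terminal]
8. n2.fin = "vyx"  [B₁.fin ++ "x"]
9. n2.mk = false  [B₁.mk == false]
10. n7.mk = -5  [terminal]
11. n8.tag = false  [B.mk == true]
12. n9.lim = false  [false]
13. n10.mk = 7  [terminal]
14. n9.fin = "pw"  ["pw"]
15. n9.mk = false  [B.lim == true]
16. n11.tag = true  [B.mk == false]
17. n12.hot = false  [terminal]
18. n13.mk = -8  [terminal]
19. n11.cnt = "qu"  ["qu"]
20. n14.hot = false  [terminal]
21. n8.cnt = "qup"  [D₁.cnt ++ "p"]
22. n1.val = "vyxqup"  [B.fin ++ D.cnt]
23. n1.idx = 15  [15]
24. n1.pre = true  [B.mk == false]
25. n0.val = "rvyxqup"  ["r" ++ S₁.val]
26. n0.idx = -2  [S₁.idx - 17]
27. n0.pre = true  [S₁.pre == true]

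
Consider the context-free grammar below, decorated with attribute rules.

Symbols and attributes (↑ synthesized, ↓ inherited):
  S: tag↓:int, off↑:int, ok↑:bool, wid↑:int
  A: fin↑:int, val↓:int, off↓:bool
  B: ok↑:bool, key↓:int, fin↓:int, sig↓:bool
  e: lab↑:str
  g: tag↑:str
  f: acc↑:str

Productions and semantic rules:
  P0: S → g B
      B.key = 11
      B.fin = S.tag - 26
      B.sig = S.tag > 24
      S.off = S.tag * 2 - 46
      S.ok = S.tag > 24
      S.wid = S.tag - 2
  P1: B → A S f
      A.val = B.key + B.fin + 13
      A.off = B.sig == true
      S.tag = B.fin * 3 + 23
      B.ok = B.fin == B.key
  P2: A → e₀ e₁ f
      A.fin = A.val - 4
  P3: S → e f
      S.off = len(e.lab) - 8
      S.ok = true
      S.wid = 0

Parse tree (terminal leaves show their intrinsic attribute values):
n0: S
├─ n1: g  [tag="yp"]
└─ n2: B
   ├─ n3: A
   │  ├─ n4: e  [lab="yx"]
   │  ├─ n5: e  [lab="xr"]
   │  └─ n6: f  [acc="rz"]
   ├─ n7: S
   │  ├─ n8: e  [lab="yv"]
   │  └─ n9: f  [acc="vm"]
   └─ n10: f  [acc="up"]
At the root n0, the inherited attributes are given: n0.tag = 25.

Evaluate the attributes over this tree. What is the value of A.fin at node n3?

19

1. n0.tag = 25  [given at root]
2. n1.tag = "yp"  [terminal]
3. n2.key = 11  [11]
4. n2.fin = -1  [S.tag - 26]
5. n2.sig = true  [S.tag > 24]
6. n3.val = 23  [B.key + B.fin + 13]
7. n3.off = true  [B.sig == true]
8. n4.lab = "yx"  [terminal]
9. n5.lab = "xr"  [terminal]
10. n6.acc = "rz"  [terminal]
11. n3.fin = 19  [A.val - 4]
12. n7.tag = 20  [B.fin * 3 + 23]
13. n8.lab = "yv"  [terminal]
14. n9.acc = "vm"  [terminal]
15. n7.off = -6  [len(e.lab) - 8]
16. n7.ok = true  [true]
17. n7.wid = 0  [0]
18. n10.acc = "up"  [terminal]
19. n2.ok = false  [B.fin == B.key]
20. n0.off = 4  [S.tag * 2 - 46]
21. n0.ok = true  [S.tag > 24]
22. n0.wid = 23  [S.tag - 2]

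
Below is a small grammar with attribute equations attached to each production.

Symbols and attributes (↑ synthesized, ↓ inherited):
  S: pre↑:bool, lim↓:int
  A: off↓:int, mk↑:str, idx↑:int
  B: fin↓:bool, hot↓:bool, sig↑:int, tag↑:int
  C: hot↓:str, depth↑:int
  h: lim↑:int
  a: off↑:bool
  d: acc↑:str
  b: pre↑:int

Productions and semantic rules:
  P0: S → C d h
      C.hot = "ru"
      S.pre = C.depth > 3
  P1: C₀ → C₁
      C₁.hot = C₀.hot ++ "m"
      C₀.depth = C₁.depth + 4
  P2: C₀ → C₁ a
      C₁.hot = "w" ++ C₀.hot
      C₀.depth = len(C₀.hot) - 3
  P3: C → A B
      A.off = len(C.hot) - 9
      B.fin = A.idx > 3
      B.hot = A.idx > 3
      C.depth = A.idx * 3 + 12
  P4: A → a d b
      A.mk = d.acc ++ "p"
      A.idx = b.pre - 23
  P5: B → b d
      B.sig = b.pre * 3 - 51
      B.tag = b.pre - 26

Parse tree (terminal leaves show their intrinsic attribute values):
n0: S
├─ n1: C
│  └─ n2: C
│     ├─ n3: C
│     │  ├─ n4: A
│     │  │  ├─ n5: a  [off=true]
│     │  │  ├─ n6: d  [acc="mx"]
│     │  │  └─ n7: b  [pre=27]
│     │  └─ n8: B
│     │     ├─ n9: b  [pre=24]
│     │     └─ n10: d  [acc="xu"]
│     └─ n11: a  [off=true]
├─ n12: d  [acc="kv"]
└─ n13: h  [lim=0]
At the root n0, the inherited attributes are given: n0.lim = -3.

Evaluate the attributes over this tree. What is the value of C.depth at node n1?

1. n0.lim = -3  [given at root]
2. n1.hot = "ru"  ["ru"]
3. n2.hot = "rum"  [C₀.hot ++ "m"]
4. n3.hot = "wrum"  ["w" ++ C₀.hot]
5. n4.off = -5  [len(C.hot) - 9]
6. n5.off = true  [terminal]
7. n6.acc = "mx"  [terminal]
8. n7.pre = 27  [terminal]
9. n4.mk = "mxp"  [d.acc ++ "p"]
10. n4.idx = 4  [b.pre - 23]
11. n8.fin = true  [A.idx > 3]
12. n8.hot = true  [A.idx > 3]
13. n9.pre = 24  [terminal]
14. n10.acc = "xu"  [terminal]
15. n8.sig = 21  [b.pre * 3 - 51]
16. n8.tag = -2  [b.pre - 26]
17. n3.depth = 24  [A.idx * 3 + 12]
18. n11.off = true  [terminal]
19. n2.depth = 0  [len(C₀.hot) - 3]
20. n1.depth = 4  [C₁.depth + 4]
21. n12.acc = "kv"  [terminal]
22. n13.lim = 0  [terminal]
23. n0.pre = true  [C.depth > 3]

4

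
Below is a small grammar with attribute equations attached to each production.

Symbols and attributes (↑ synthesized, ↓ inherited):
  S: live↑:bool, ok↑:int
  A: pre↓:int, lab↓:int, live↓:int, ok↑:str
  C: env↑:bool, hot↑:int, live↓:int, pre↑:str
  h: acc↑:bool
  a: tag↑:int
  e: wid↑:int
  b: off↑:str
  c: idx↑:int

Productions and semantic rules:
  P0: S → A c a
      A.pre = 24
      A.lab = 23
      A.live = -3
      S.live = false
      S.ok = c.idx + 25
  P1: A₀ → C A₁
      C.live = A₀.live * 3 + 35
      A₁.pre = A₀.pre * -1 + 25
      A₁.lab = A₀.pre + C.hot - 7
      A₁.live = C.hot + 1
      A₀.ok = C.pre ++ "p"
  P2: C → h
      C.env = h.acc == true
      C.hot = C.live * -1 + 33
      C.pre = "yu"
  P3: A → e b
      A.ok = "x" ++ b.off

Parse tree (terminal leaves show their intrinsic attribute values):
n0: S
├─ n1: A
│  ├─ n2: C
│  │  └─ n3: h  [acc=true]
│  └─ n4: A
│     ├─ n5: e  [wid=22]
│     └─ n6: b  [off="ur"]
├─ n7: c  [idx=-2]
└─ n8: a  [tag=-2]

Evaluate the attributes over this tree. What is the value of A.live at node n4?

1. n1.pre = 24  [24]
2. n1.lab = 23  [23]
3. n1.live = -3  [-3]
4. n2.live = 26  [A₀.live * 3 + 35]
5. n3.acc = true  [terminal]
6. n2.env = true  [h.acc == true]
7. n2.hot = 7  [C.live * -1 + 33]
8. n2.pre = "yu"  ["yu"]
9. n4.pre = 1  [A₀.pre * -1 + 25]
10. n4.lab = 24  [A₀.pre + C.hot - 7]
11. n4.live = 8  [C.hot + 1]
12. n5.wid = 22  [terminal]
13. n6.off = "ur"  [terminal]
14. n4.ok = "xur"  ["x" ++ b.off]
15. n1.ok = "yup"  [C.pre ++ "p"]
16. n7.idx = -2  [terminal]
17. n8.tag = -2  [terminal]
18. n0.live = false  [false]
19. n0.ok = 23  [c.idx + 25]

8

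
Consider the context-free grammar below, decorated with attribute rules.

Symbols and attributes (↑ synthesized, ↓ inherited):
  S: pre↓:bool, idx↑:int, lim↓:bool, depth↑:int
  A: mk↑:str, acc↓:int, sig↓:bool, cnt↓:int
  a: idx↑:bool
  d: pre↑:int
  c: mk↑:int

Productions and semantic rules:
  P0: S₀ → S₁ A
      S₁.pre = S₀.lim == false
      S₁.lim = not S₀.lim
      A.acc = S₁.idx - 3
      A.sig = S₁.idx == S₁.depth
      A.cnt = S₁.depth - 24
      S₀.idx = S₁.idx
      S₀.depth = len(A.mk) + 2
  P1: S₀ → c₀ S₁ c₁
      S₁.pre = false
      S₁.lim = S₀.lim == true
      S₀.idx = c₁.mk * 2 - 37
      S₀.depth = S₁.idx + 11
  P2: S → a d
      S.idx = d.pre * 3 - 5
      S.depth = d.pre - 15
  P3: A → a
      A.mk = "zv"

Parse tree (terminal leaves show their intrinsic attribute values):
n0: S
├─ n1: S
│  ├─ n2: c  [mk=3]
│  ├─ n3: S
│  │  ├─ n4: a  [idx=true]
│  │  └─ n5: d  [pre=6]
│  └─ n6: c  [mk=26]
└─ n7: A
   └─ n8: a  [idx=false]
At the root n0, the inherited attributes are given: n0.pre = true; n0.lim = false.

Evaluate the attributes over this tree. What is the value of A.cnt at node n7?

0

1. n0.pre = true  [given at root]
2. n0.lim = false  [given at root]
3. n1.pre = true  [S₀.lim == false]
4. n1.lim = true  [not S₀.lim]
5. n2.mk = 3  [terminal]
6. n3.pre = false  [false]
7. n3.lim = true  [S₀.lim == true]
8. n4.idx = true  [terminal]
9. n5.pre = 6  [terminal]
10. n3.idx = 13  [d.pre * 3 - 5]
11. n3.depth = -9  [d.pre - 15]
12. n6.mk = 26  [terminal]
13. n1.idx = 15  [c₁.mk * 2 - 37]
14. n1.depth = 24  [S₁.idx + 11]
15. n7.acc = 12  [S₁.idx - 3]
16. n7.sig = false  [S₁.idx == S₁.depth]
17. n7.cnt = 0  [S₁.depth - 24]
18. n8.idx = false  [terminal]
19. n7.mk = "zv"  ["zv"]
20. n0.idx = 15  [S₁.idx]
21. n0.depth = 4  [len(A.mk) + 2]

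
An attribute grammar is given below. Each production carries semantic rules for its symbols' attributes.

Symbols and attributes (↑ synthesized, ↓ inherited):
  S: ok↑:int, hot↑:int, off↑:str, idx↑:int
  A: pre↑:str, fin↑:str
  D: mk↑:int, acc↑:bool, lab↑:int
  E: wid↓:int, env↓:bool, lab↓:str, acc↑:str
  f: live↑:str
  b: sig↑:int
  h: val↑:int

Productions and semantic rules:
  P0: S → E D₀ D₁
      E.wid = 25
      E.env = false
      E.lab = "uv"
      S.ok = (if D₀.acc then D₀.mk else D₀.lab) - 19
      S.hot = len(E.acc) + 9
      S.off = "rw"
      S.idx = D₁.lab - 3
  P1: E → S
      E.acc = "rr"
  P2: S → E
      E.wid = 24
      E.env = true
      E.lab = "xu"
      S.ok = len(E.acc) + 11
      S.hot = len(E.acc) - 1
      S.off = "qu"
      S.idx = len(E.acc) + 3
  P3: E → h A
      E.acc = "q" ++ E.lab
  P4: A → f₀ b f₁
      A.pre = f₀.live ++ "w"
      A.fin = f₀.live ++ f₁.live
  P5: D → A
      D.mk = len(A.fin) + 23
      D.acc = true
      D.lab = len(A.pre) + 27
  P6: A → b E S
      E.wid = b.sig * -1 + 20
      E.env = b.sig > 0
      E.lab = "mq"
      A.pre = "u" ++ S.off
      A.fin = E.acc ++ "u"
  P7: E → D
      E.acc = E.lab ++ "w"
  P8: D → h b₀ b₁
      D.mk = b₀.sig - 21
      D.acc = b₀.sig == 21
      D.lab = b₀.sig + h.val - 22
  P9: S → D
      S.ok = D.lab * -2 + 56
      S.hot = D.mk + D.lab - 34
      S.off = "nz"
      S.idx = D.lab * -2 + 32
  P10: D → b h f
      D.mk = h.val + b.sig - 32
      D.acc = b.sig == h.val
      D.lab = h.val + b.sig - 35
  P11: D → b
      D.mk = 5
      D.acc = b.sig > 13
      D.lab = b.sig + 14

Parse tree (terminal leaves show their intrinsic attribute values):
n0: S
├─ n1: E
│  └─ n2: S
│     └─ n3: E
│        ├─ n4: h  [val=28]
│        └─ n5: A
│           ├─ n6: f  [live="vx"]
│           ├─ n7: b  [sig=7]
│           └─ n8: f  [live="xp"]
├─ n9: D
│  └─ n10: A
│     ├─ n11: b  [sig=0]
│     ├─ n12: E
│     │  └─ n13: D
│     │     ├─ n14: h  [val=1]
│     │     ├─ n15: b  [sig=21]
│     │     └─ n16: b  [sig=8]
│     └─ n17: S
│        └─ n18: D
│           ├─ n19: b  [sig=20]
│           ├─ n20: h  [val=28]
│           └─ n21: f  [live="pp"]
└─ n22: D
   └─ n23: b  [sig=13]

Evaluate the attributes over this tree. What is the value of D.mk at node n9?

27

1. n1.wid = 25  [25]
2. n1.env = false  [false]
3. n1.lab = "uv"  ["uv"]
4. n3.wid = 24  [24]
5. n3.env = true  [true]
6. n3.lab = "xu"  ["xu"]
7. n4.val = 28  [terminal]
8. n6.live = "vx"  [terminal]
9. n7.sig = 7  [terminal]
10. n8.live = "xp"  [terminal]
11. n5.pre = "vxw"  [f₀.live ++ "w"]
12. n5.fin = "vxxp"  [f₀.live ++ f₁.live]
13. n3.acc = "qxu"  ["q" ++ E.lab]
14. n2.ok = 14  [len(E.acc) + 11]
15. n2.hot = 2  [len(E.acc) - 1]
16. n2.off = "qu"  ["qu"]
17. n2.idx = 6  [len(E.acc) + 3]
18. n1.acc = "rr"  ["rr"]
19. n11.sig = 0  [terminal]
20. n12.wid = 20  [b.sig * -1 + 20]
21. n12.env = false  [b.sig > 0]
22. n12.lab = "mq"  ["mq"]
23. n14.val = 1  [terminal]
24. n15.sig = 21  [terminal]
25. n16.sig = 8  [terminal]
26. n13.mk = 0  [b₀.sig - 21]
27. n13.acc = true  [b₀.sig == 21]
28. n13.lab = 0  [b₀.sig + h.val - 22]
29. n12.acc = "mqw"  [E.lab ++ "w"]
30. n19.sig = 20  [terminal]
31. n20.val = 28  [terminal]
32. n21.live = "pp"  [terminal]
33. n18.mk = 16  [h.val + b.sig - 32]
34. n18.acc = false  [b.sig == h.val]
35. n18.lab = 13  [h.val + b.sig - 35]
36. n17.ok = 30  [D.lab * -2 + 56]
37. n17.hot = -5  [D.mk + D.lab - 34]
38. n17.off = "nz"  ["nz"]
39. n17.idx = 6  [D.lab * -2 + 32]
40. n10.pre = "unz"  ["u" ++ S.off]
41. n10.fin = "mqwu"  [E.acc ++ "u"]
42. n9.mk = 27  [len(A.fin) + 23]
43. n9.acc = true  [true]
44. n9.lab = 30  [len(A.pre) + 27]
45. n23.sig = 13  [terminal]
46. n22.mk = 5  [5]
47. n22.acc = false  [b.sig > 13]
48. n22.lab = 27  [b.sig + 14]
49. n0.ok = 8  [(if D₀.acc then D₀.mk else D₀.lab) - 19]
50. n0.hot = 11  [len(E.acc) + 9]
51. n0.off = "rw"  ["rw"]
52. n0.idx = 24  [D₁.lab - 3]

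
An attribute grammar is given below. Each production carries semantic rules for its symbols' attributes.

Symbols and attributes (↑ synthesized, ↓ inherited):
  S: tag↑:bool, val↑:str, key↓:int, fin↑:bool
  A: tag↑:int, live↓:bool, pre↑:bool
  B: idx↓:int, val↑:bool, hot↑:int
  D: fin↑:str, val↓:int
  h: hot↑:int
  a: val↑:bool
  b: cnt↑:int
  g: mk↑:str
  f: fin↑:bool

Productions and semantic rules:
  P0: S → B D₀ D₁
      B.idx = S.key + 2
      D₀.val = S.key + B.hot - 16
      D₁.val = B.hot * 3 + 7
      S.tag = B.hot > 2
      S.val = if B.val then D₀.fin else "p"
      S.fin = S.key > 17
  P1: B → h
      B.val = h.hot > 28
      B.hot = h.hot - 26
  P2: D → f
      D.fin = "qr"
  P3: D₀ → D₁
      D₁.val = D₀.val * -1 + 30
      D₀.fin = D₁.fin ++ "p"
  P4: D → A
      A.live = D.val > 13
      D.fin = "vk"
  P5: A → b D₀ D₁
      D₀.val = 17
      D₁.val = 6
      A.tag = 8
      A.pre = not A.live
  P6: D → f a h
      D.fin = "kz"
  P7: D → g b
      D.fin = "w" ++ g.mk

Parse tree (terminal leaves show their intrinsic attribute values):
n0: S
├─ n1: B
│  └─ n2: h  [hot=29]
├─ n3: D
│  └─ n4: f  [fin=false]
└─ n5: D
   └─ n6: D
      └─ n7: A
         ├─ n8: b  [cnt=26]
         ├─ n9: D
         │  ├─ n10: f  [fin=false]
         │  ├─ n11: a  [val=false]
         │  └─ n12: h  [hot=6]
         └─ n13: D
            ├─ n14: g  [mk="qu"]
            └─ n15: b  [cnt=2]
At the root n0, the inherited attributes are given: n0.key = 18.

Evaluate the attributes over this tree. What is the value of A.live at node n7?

true

1. n0.key = 18  [given at root]
2. n1.idx = 20  [S.key + 2]
3. n2.hot = 29  [terminal]
4. n1.val = true  [h.hot > 28]
5. n1.hot = 3  [h.hot - 26]
6. n3.val = 5  [S.key + B.hot - 16]
7. n4.fin = false  [terminal]
8. n3.fin = "qr"  ["qr"]
9. n5.val = 16  [B.hot * 3 + 7]
10. n6.val = 14  [D₀.val * -1 + 30]
11. n7.live = true  [D.val > 13]
12. n8.cnt = 26  [terminal]
13. n9.val = 17  [17]
14. n10.fin = false  [terminal]
15. n11.val = false  [terminal]
16. n12.hot = 6  [terminal]
17. n9.fin = "kz"  ["kz"]
18. n13.val = 6  [6]
19. n14.mk = "qu"  [terminal]
20. n15.cnt = 2  [terminal]
21. n13.fin = "wqu"  ["w" ++ g.mk]
22. n7.tag = 8  [8]
23. n7.pre = false  [not A.live]
24. n6.fin = "vk"  ["vk"]
25. n5.fin = "vkp"  [D₁.fin ++ "p"]
26. n0.tag = true  [B.hot > 2]
27. n0.val = "qr"  [if B.val then D₀.fin else "p"]
28. n0.fin = true  [S.key > 17]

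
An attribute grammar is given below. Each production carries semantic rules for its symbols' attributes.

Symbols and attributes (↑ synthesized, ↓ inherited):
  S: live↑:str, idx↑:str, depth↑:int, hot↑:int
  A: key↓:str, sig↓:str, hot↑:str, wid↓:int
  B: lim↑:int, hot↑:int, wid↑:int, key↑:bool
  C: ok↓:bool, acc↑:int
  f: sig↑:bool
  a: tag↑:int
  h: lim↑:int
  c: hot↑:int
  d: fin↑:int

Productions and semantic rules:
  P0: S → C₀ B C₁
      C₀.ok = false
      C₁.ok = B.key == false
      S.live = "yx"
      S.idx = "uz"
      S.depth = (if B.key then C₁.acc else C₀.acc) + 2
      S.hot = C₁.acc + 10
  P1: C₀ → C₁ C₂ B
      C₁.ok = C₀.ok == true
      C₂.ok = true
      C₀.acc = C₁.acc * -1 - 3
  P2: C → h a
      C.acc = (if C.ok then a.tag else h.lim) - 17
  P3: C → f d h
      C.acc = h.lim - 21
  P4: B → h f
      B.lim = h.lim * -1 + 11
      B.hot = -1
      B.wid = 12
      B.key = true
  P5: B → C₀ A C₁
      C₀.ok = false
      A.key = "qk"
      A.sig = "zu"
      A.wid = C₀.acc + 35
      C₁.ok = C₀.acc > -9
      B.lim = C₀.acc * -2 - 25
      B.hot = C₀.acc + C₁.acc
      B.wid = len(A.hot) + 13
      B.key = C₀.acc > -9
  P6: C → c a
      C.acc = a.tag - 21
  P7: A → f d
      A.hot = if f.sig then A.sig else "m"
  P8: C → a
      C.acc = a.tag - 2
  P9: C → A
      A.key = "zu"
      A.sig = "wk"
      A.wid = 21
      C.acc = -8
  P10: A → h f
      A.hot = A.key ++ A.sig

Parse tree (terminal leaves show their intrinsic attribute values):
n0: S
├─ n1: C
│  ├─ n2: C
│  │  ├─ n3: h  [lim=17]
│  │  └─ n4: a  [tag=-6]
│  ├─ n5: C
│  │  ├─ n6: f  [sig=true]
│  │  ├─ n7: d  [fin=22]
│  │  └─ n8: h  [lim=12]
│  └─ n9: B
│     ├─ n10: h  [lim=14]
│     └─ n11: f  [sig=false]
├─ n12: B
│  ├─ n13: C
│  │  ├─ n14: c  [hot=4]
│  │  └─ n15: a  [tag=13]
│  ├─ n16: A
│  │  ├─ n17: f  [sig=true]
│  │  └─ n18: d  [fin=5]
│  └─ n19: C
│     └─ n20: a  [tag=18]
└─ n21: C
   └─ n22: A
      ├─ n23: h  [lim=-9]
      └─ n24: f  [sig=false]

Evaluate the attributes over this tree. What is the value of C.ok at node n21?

false

1. n1.ok = false  [false]
2. n2.ok = false  [C₀.ok == true]
3. n3.lim = 17  [terminal]
4. n4.tag = -6  [terminal]
5. n2.acc = 0  [(if C.ok then a.tag else h.lim) - 17]
6. n5.ok = true  [true]
7. n6.sig = true  [terminal]
8. n7.fin = 22  [terminal]
9. n8.lim = 12  [terminal]
10. n5.acc = -9  [h.lim - 21]
11. n10.lim = 14  [terminal]
12. n11.sig = false  [terminal]
13. n9.lim = -3  [h.lim * -1 + 11]
14. n9.hot = -1  [-1]
15. n9.wid = 12  [12]
16. n9.key = true  [true]
17. n1.acc = -3  [C₁.acc * -1 - 3]
18. n13.ok = false  [false]
19. n14.hot = 4  [terminal]
20. n15.tag = 13  [terminal]
21. n13.acc = -8  [a.tag - 21]
22. n16.key = "qk"  ["qk"]
23. n16.sig = "zu"  ["zu"]
24. n16.wid = 27  [C₀.acc + 35]
25. n17.sig = true  [terminal]
26. n18.fin = 5  [terminal]
27. n16.hot = "zu"  [if f.sig then A.sig else "m"]
28. n19.ok = true  [C₀.acc > -9]
29. n20.tag = 18  [terminal]
30. n19.acc = 16  [a.tag - 2]
31. n12.lim = -9  [C₀.acc * -2 - 25]
32. n12.hot = 8  [C₀.acc + C₁.acc]
33. n12.wid = 15  [len(A.hot) + 13]
34. n12.key = true  [C₀.acc > -9]
35. n21.ok = false  [B.key == false]
36. n22.key = "zu"  ["zu"]
37. n22.sig = "wk"  ["wk"]
38. n22.wid = 21  [21]
39. n23.lim = -9  [terminal]
40. n24.sig = false  [terminal]
41. n22.hot = "zuwk"  [A.key ++ A.sig]
42. n21.acc = -8  [-8]
43. n0.live = "yx"  ["yx"]
44. n0.idx = "uz"  ["uz"]
45. n0.depth = -6  [(if B.key then C₁.acc else C₀.acc) + 2]
46. n0.hot = 2  [C₁.acc + 10]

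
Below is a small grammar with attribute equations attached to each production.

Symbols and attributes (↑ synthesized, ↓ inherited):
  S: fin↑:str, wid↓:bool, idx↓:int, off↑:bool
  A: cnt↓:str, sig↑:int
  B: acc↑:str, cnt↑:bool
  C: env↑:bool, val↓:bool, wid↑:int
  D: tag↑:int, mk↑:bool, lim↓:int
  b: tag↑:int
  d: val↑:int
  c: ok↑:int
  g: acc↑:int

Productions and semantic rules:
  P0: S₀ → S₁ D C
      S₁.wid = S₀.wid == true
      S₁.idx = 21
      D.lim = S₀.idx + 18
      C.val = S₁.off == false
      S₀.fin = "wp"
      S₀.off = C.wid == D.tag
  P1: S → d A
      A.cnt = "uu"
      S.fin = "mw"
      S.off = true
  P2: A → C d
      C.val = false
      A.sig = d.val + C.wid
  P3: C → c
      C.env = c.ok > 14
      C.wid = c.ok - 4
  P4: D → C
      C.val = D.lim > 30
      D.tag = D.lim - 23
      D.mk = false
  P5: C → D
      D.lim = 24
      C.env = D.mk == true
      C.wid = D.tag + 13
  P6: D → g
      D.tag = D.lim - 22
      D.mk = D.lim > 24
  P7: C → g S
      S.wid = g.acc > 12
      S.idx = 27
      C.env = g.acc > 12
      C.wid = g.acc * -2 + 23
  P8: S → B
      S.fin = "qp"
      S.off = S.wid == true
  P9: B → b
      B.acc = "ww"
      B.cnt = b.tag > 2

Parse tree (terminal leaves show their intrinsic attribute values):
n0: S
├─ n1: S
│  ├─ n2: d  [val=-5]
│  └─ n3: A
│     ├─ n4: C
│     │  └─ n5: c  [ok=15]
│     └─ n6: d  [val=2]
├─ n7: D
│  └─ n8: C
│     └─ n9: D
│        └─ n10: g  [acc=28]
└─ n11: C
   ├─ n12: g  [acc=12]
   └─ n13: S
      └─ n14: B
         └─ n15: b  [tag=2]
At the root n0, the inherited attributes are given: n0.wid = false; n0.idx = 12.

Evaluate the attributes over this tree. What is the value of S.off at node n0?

1. n0.wid = false  [given at root]
2. n0.idx = 12  [given at root]
3. n1.wid = false  [S₀.wid == true]
4. n1.idx = 21  [21]
5. n2.val = -5  [terminal]
6. n3.cnt = "uu"  ["uu"]
7. n4.val = false  [false]
8. n5.ok = 15  [terminal]
9. n4.env = true  [c.ok > 14]
10. n4.wid = 11  [c.ok - 4]
11. n6.val = 2  [terminal]
12. n3.sig = 13  [d.val + C.wid]
13. n1.fin = "mw"  ["mw"]
14. n1.off = true  [true]
15. n7.lim = 30  [S₀.idx + 18]
16. n8.val = false  [D.lim > 30]
17. n9.lim = 24  [24]
18. n10.acc = 28  [terminal]
19. n9.tag = 2  [D.lim - 22]
20. n9.mk = false  [D.lim > 24]
21. n8.env = false  [D.mk == true]
22. n8.wid = 15  [D.tag + 13]
23. n7.tag = 7  [D.lim - 23]
24. n7.mk = false  [false]
25. n11.val = false  [S₁.off == false]
26. n12.acc = 12  [terminal]
27. n13.wid = false  [g.acc > 12]
28. n13.idx = 27  [27]
29. n15.tag = 2  [terminal]
30. n14.acc = "ww"  ["ww"]
31. n14.cnt = false  [b.tag > 2]
32. n13.fin = "qp"  ["qp"]
33. n13.off = false  [S.wid == true]
34. n11.env = false  [g.acc > 12]
35. n11.wid = -1  [g.acc * -2 + 23]
36. n0.fin = "wp"  ["wp"]
37. n0.off = false  [C.wid == D.tag]

false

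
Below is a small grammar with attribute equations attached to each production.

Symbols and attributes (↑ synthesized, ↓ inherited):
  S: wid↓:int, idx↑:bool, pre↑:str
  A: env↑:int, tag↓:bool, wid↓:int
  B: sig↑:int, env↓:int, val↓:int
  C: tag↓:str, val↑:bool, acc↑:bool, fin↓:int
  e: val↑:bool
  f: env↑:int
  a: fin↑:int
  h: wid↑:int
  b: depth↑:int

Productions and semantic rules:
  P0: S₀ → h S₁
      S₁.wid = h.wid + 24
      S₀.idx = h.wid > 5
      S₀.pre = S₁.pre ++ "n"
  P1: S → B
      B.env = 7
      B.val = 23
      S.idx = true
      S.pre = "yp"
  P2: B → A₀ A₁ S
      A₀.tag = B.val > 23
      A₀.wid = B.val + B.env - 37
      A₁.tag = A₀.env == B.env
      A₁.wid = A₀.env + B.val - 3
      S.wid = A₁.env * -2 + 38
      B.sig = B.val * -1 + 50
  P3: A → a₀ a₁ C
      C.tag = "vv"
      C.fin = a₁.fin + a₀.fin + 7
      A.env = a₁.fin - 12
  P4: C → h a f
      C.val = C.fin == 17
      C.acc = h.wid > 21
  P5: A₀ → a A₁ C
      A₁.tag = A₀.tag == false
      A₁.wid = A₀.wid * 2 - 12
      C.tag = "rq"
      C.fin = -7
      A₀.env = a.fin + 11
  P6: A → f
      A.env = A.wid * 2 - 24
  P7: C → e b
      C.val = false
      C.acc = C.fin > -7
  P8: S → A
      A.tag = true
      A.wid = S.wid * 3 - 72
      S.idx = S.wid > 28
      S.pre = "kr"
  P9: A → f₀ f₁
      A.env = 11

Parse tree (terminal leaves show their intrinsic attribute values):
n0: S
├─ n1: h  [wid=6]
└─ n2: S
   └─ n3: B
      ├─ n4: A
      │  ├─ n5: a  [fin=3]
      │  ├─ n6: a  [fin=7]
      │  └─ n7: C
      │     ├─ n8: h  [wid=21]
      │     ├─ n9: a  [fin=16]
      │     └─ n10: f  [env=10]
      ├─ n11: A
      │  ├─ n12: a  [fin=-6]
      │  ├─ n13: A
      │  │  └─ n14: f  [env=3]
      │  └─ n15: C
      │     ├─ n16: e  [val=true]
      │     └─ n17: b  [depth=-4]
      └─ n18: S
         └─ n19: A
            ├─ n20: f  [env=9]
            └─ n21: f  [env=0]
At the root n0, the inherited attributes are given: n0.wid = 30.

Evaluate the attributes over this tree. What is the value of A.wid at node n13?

18

1. n0.wid = 30  [given at root]
2. n1.wid = 6  [terminal]
3. n2.wid = 30  [h.wid + 24]
4. n3.env = 7  [7]
5. n3.val = 23  [23]
6. n4.tag = false  [B.val > 23]
7. n4.wid = -7  [B.val + B.env - 37]
8. n5.fin = 3  [terminal]
9. n6.fin = 7  [terminal]
10. n7.tag = "vv"  ["vv"]
11. n7.fin = 17  [a₁.fin + a₀.fin + 7]
12. n8.wid = 21  [terminal]
13. n9.fin = 16  [terminal]
14. n10.env = 10  [terminal]
15. n7.val = true  [C.fin == 17]
16. n7.acc = false  [h.wid > 21]
17. n4.env = -5  [a₁.fin - 12]
18. n11.tag = false  [A₀.env == B.env]
19. n11.wid = 15  [A₀.env + B.val - 3]
20. n12.fin = -6  [terminal]
21. n13.tag = true  [A₀.tag == false]
22. n13.wid = 18  [A₀.wid * 2 - 12]
23. n14.env = 3  [terminal]
24. n13.env = 12  [A.wid * 2 - 24]
25. n15.tag = "rq"  ["rq"]
26. n15.fin = -7  [-7]
27. n16.val = true  [terminal]
28. n17.depth = -4  [terminal]
29. n15.val = false  [false]
30. n15.acc = false  [C.fin > -7]
31. n11.env = 5  [a.fin + 11]
32. n18.wid = 28  [A₁.env * -2 + 38]
33. n19.tag = true  [true]
34. n19.wid = 12  [S.wid * 3 - 72]
35. n20.env = 9  [terminal]
36. n21.env = 0  [terminal]
37. n19.env = 11  [11]
38. n18.idx = false  [S.wid > 28]
39. n18.pre = "kr"  ["kr"]
40. n3.sig = 27  [B.val * -1 + 50]
41. n2.idx = true  [true]
42. n2.pre = "yp"  ["yp"]
43. n0.idx = true  [h.wid > 5]
44. n0.pre = "ypn"  [S₁.pre ++ "n"]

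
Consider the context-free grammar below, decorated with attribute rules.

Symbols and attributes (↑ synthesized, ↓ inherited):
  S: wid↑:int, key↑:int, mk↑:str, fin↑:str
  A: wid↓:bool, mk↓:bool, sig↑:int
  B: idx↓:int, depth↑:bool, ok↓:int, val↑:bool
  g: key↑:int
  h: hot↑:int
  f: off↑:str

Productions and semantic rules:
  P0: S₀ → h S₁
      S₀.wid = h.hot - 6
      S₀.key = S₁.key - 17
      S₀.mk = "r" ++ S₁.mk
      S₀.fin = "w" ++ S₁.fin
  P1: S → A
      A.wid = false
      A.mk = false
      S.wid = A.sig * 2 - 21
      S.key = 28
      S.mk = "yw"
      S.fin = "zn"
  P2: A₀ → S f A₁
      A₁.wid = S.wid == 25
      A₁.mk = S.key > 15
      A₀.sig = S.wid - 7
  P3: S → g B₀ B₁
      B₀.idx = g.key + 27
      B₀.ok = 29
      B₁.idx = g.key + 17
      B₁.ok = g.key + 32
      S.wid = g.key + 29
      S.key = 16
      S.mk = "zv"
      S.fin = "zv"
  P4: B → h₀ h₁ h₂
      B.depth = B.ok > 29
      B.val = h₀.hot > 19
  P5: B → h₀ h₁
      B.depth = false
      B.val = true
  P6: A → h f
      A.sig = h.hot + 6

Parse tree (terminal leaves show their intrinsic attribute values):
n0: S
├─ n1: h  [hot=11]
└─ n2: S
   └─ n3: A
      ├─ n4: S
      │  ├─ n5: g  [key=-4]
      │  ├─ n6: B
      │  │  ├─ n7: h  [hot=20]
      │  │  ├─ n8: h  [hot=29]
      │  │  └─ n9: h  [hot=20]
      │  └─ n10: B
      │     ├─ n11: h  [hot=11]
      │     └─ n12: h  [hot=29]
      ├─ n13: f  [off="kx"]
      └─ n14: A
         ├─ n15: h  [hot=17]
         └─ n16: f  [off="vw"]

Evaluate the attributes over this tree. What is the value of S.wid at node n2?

1. n1.hot = 11  [terminal]
2. n3.wid = false  [false]
3. n3.mk = false  [false]
4. n5.key = -4  [terminal]
5. n6.idx = 23  [g.key + 27]
6. n6.ok = 29  [29]
7. n7.hot = 20  [terminal]
8. n8.hot = 29  [terminal]
9. n9.hot = 20  [terminal]
10. n6.depth = false  [B.ok > 29]
11. n6.val = true  [h₀.hot > 19]
12. n10.idx = 13  [g.key + 17]
13. n10.ok = 28  [g.key + 32]
14. n11.hot = 11  [terminal]
15. n12.hot = 29  [terminal]
16. n10.depth = false  [false]
17. n10.val = true  [true]
18. n4.wid = 25  [g.key + 29]
19. n4.key = 16  [16]
20. n4.mk = "zv"  ["zv"]
21. n4.fin = "zv"  ["zv"]
22. n13.off = "kx"  [terminal]
23. n14.wid = true  [S.wid == 25]
24. n14.mk = true  [S.key > 15]
25. n15.hot = 17  [terminal]
26. n16.off = "vw"  [terminal]
27. n14.sig = 23  [h.hot + 6]
28. n3.sig = 18  [S.wid - 7]
29. n2.wid = 15  [A.sig * 2 - 21]
30. n2.key = 28  [28]
31. n2.mk = "yw"  ["yw"]
32. n2.fin = "zn"  ["zn"]
33. n0.wid = 5  [h.hot - 6]
34. n0.key = 11  [S₁.key - 17]
35. n0.mk = "ryw"  ["r" ++ S₁.mk]
36. n0.fin = "wzn"  ["w" ++ S₁.fin]

15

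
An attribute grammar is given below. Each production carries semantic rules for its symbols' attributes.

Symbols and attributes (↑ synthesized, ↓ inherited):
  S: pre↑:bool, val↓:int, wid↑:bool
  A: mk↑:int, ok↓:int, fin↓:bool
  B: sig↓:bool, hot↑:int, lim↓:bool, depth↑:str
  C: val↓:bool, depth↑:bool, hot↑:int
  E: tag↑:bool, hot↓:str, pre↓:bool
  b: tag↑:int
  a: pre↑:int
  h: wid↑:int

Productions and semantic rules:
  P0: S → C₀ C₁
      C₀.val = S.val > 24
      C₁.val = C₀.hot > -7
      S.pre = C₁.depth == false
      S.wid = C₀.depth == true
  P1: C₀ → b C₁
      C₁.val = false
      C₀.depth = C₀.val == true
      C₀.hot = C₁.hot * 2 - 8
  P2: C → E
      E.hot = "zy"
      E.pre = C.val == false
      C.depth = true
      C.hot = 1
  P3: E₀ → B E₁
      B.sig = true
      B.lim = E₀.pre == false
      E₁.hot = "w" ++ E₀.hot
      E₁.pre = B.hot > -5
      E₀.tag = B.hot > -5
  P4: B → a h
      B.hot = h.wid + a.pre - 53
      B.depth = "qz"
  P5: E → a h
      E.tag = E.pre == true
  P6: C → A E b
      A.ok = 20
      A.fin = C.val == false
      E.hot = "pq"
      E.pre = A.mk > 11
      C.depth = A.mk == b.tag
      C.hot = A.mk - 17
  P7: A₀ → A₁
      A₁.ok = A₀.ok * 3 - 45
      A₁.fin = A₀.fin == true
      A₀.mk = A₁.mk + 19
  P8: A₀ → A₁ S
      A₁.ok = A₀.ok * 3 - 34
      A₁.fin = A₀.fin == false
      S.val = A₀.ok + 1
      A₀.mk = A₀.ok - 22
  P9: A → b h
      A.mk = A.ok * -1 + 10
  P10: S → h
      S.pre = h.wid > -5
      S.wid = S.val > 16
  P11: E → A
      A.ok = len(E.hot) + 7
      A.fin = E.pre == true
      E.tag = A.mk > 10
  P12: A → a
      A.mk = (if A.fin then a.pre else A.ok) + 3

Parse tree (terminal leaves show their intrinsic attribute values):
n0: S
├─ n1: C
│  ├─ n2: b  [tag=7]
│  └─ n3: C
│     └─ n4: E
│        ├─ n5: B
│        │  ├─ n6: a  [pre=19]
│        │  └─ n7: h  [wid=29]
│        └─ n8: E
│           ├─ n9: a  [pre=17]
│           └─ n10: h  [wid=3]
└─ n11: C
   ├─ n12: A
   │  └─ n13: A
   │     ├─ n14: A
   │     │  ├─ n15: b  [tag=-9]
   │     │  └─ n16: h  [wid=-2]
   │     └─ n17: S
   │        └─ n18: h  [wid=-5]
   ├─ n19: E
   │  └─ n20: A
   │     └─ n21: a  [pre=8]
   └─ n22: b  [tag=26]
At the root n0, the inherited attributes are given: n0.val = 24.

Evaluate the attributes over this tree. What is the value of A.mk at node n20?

11

1. n0.val = 24  [given at root]
2. n1.val = false  [S.val > 24]
3. n2.tag = 7  [terminal]
4. n3.val = false  [false]
5. n4.hot = "zy"  ["zy"]
6. n4.pre = true  [C.val == false]
7. n5.sig = true  [true]
8. n5.lim = false  [E₀.pre == false]
9. n6.pre = 19  [terminal]
10. n7.wid = 29  [terminal]
11. n5.hot = -5  [h.wid + a.pre - 53]
12. n5.depth = "qz"  ["qz"]
13. n8.hot = "wzy"  ["w" ++ E₀.hot]
14. n8.pre = false  [B.hot > -5]
15. n9.pre = 17  [terminal]
16. n10.wid = 3  [terminal]
17. n8.tag = false  [E.pre == true]
18. n4.tag = false  [B.hot > -5]
19. n3.depth = true  [true]
20. n3.hot = 1  [1]
21. n1.depth = false  [C₀.val == true]
22. n1.hot = -6  [C₁.hot * 2 - 8]
23. n11.val = true  [C₀.hot > -7]
24. n12.ok = 20  [20]
25. n12.fin = false  [C.val == false]
26. n13.ok = 15  [A₀.ok * 3 - 45]
27. n13.fin = false  [A₀.fin == true]
28. n14.ok = 11  [A₀.ok * 3 - 34]
29. n14.fin = true  [A₀.fin == false]
30. n15.tag = -9  [terminal]
31. n16.wid = -2  [terminal]
32. n14.mk = -1  [A.ok * -1 + 10]
33. n17.val = 16  [A₀.ok + 1]
34. n18.wid = -5  [terminal]
35. n17.pre = false  [h.wid > -5]
36. n17.wid = false  [S.val > 16]
37. n13.mk = -7  [A₀.ok - 22]
38. n12.mk = 12  [A₁.mk + 19]
39. n19.hot = "pq"  ["pq"]
40. n19.pre = true  [A.mk > 11]
41. n20.ok = 9  [len(E.hot) + 7]
42. n20.fin = true  [E.pre == true]
43. n21.pre = 8  [terminal]
44. n20.mk = 11  [(if A.fin then a.pre else A.ok) + 3]
45. n19.tag = true  [A.mk > 10]
46. n22.tag = 26  [terminal]
47. n11.depth = false  [A.mk == b.tag]
48. n11.hot = -5  [A.mk - 17]
49. n0.pre = true  [C₁.depth == false]
50. n0.wid = false  [C₀.depth == true]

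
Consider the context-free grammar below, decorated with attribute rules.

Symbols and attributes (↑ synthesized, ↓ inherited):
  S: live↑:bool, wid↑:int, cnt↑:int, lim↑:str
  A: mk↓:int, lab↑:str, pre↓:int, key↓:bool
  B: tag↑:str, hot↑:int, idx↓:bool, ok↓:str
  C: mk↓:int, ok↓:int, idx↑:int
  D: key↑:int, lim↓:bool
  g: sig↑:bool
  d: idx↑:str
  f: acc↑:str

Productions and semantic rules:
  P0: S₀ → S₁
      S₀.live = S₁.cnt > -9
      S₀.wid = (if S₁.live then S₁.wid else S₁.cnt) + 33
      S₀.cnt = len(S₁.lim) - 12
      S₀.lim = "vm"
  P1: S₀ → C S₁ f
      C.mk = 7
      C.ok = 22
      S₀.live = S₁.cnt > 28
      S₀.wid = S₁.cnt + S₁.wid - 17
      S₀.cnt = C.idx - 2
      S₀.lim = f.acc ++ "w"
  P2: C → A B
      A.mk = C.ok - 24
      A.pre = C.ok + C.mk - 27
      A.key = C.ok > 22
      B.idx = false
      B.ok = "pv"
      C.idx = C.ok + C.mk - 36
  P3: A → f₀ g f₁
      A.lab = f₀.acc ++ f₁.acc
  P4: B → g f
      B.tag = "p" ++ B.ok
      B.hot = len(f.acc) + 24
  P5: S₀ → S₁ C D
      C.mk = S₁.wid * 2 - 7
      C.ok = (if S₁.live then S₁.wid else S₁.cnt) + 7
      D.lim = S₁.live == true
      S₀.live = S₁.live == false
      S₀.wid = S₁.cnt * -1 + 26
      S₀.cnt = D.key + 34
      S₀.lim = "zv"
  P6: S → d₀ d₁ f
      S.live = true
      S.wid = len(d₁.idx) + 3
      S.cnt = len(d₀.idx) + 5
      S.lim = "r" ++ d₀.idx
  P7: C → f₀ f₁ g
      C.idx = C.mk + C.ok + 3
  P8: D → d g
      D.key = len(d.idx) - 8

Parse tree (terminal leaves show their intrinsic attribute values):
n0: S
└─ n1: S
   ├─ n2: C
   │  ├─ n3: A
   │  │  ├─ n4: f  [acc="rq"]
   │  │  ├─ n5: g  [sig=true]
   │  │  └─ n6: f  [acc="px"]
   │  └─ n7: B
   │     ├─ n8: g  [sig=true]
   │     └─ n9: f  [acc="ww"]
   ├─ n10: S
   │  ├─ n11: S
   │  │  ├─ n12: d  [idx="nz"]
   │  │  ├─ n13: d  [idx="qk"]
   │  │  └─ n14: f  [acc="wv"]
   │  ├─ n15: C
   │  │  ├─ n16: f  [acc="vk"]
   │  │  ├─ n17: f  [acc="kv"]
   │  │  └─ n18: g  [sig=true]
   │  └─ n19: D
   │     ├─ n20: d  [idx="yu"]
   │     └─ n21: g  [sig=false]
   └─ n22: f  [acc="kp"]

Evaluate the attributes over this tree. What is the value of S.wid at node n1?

30

1. n2.mk = 7  [7]
2. n2.ok = 22  [22]
3. n3.mk = -2  [C.ok - 24]
4. n3.pre = 2  [C.ok + C.mk - 27]
5. n3.key = false  [C.ok > 22]
6. n4.acc = "rq"  [terminal]
7. n5.sig = true  [terminal]
8. n6.acc = "px"  [terminal]
9. n3.lab = "rqpx"  [f₀.acc ++ f₁.acc]
10. n7.idx = false  [false]
11. n7.ok = "pv"  ["pv"]
12. n8.sig = true  [terminal]
13. n9.acc = "ww"  [terminal]
14. n7.tag = "ppv"  ["p" ++ B.ok]
15. n7.hot = 26  [len(f.acc) + 24]
16. n2.idx = -7  [C.ok + C.mk - 36]
17. n12.idx = "nz"  [terminal]
18. n13.idx = "qk"  [terminal]
19. n14.acc = "wv"  [terminal]
20. n11.live = true  [true]
21. n11.wid = 5  [len(d₁.idx) + 3]
22. n11.cnt = 7  [len(d₀.idx) + 5]
23. n11.lim = "rnz"  ["r" ++ d₀.idx]
24. n15.mk = 3  [S₁.wid * 2 - 7]
25. n15.ok = 12  [(if S₁.live then S₁.wid else S₁.cnt) + 7]
26. n16.acc = "vk"  [terminal]
27. n17.acc = "kv"  [terminal]
28. n18.sig = true  [terminal]
29. n15.idx = 18  [C.mk + C.ok + 3]
30. n19.lim = true  [S₁.live == true]
31. n20.idx = "yu"  [terminal]
32. n21.sig = false  [terminal]
33. n19.key = -6  [len(d.idx) - 8]
34. n10.live = false  [S₁.live == false]
35. n10.wid = 19  [S₁.cnt * -1 + 26]
36. n10.cnt = 28  [D.key + 34]
37. n10.lim = "zv"  ["zv"]
38. n22.acc = "kp"  [terminal]
39. n1.live = false  [S₁.cnt > 28]
40. n1.wid = 30  [S₁.cnt + S₁.wid - 17]
41. n1.cnt = -9  [C.idx - 2]
42. n1.lim = "kpw"  [f.acc ++ "w"]
43. n0.live = false  [S₁.cnt > -9]
44. n0.wid = 24  [(if S₁.live then S₁.wid else S₁.cnt) + 33]
45. n0.cnt = -9  [len(S₁.lim) - 12]
46. n0.lim = "vm"  ["vm"]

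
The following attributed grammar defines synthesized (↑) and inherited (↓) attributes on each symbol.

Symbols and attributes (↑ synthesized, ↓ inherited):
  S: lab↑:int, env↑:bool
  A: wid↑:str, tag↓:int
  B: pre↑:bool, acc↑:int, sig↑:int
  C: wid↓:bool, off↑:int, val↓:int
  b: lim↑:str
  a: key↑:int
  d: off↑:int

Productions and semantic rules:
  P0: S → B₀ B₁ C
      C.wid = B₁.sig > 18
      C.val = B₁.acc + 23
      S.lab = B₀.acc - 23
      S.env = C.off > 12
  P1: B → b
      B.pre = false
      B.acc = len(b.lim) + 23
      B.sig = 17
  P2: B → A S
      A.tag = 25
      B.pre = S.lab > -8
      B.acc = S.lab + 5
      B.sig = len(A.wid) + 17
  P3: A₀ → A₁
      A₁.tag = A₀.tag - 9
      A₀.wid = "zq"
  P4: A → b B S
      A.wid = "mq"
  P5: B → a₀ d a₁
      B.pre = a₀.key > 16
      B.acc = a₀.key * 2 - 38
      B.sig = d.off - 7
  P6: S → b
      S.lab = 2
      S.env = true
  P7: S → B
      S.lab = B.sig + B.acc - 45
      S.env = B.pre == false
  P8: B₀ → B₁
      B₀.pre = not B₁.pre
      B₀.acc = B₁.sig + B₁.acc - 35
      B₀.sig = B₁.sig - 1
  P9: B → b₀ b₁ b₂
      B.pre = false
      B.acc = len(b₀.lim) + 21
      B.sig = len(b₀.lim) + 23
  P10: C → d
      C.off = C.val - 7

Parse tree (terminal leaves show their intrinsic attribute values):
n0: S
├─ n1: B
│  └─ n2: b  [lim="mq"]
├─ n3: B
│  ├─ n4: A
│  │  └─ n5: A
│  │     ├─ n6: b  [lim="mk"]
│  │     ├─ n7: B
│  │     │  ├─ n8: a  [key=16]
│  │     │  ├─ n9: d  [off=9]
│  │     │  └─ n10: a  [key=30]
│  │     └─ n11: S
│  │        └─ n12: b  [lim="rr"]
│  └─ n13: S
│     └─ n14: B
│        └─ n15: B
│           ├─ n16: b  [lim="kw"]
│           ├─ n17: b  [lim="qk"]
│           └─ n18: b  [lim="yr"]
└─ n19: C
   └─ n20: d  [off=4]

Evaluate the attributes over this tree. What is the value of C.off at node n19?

1. n2.lim = "mq"  [terminal]
2. n1.pre = false  [false]
3. n1.acc = 25  [len(b.lim) + 23]
4. n1.sig = 17  [17]
5. n4.tag = 25  [25]
6. n5.tag = 16  [A₀.tag - 9]
7. n6.lim = "mk"  [terminal]
8. n8.key = 16  [terminal]
9. n9.off = 9  [terminal]
10. n10.key = 30  [terminal]
11. n7.pre = false  [a₀.key > 16]
12. n7.acc = -6  [a₀.key * 2 - 38]
13. n7.sig = 2  [d.off - 7]
14. n12.lim = "rr"  [terminal]
15. n11.lab = 2  [2]
16. n11.env = true  [true]
17. n5.wid = "mq"  ["mq"]
18. n4.wid = "zq"  ["zq"]
19. n16.lim = "kw"  [terminal]
20. n17.lim = "qk"  [terminal]
21. n18.lim = "yr"  [terminal]
22. n15.pre = false  [false]
23. n15.acc = 23  [len(b₀.lim) + 21]
24. n15.sig = 25  [len(b₀.lim) + 23]
25. n14.pre = true  [not B₁.pre]
26. n14.acc = 13  [B₁.sig + B₁.acc - 35]
27. n14.sig = 24  [B₁.sig - 1]
28. n13.lab = -8  [B.sig + B.acc - 45]
29. n13.env = false  [B.pre == false]
30. n3.pre = false  [S.lab > -8]
31. n3.acc = -3  [S.lab + 5]
32. n3.sig = 19  [len(A.wid) + 17]
33. n19.wid = true  [B₁.sig > 18]
34. n19.val = 20  [B₁.acc + 23]
35. n20.off = 4  [terminal]
36. n19.off = 13  [C.val - 7]
37. n0.lab = 2  [B₀.acc - 23]
38. n0.env = true  [C.off > 12]

13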